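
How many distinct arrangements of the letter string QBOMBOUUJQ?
10! / (2! × 1! × 2! × 1! × 2! × 2!) = 226800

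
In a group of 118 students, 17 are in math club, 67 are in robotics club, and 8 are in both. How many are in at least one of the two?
|A∪B| = |A| + |B| - |A∩B| = 17 + 67 - 8 = 76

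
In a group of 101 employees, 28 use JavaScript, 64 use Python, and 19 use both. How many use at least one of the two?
|A∪B| = |A| + |B| - |A∩B| = 28 + 64 - 19 = 73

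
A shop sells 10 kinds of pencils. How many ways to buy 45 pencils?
C(45+10-1, 10-1) = C(54, 9) = 5317936260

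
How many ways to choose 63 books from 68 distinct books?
C(68,63) = 68!/(63!×5!) = 10424128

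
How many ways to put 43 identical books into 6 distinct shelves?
C(43+6-1, 6-1) = C(48, 5) = 1712304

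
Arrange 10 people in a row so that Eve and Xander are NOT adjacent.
Total - adjacent = 10! - (10-1)!×2 = 3628800 - 725760 = 2903040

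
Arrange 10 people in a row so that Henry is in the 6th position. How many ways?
Fix one position: (10-1)! = 362880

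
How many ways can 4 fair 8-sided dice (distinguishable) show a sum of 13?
Coefficient of x^13 in (x + x² + ... + x^8)^4. By inclusion-exclusion on dice exceeding 8: Σ_j (-1)^j C(4,j)·C(13-1-8j, 3) = C(4,0)·C(12,3) - C(4,1)·C(4,3) = 1·220 - 4·4 = 204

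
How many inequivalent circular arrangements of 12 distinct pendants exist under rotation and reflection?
(12-1)!/2 = 39916800/2 = 19958400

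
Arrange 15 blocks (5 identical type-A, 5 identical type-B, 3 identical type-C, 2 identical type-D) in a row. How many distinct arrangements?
15! / (5! × 5! × 3! × 2!) = 7567560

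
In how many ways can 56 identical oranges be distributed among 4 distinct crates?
C(56+4-1, 4-1) = C(59, 3) = 32509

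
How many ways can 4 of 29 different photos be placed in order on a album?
P(29,4) = 29!/(29-4)! = 570024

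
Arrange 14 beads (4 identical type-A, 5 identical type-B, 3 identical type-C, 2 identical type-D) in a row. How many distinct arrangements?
14! / (4! × 5! × 3! × 2!) = 2522520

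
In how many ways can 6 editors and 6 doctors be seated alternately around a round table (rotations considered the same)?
Fix one of the editors: (6-1)! ways for the remaining editors, × 6! ways for the doctors = 120 × 720 = 86400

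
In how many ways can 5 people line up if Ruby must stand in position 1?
Fix one position: (5-1)! = 24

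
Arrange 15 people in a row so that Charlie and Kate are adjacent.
Treat as block: (15-1)! × 2! = 87178291200 × 2 = 174356582400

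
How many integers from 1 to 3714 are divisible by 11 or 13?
⌊3714/11⌋ + ⌊3714/13⌋ - ⌊3714/143⌋ = 337 + 285 - 25 = 597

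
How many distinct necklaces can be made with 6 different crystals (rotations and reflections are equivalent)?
(6-1)!/2 = 120/2 = 60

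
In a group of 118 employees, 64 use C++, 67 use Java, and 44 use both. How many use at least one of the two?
|A∪B| = |A| + |B| - |A∩B| = 64 + 67 - 44 = 87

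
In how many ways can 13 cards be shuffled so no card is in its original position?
!13 = Σ_{j=0}^{13} (-1)^j·13!/j! = 6227020800 - 6227020800 + 3113510400 - 1037836800 + 259459200 - 51891840 + 8648640 - 1235520 + 154440 - 17160 + 1716 - 156 + 13 - 1 = 2290792932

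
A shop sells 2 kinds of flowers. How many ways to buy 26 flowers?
C(26+2-1, 2-1) = C(27, 1) = 27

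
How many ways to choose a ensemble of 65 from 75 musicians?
C(75,65) = 75!/(65!×10!) = 828931106355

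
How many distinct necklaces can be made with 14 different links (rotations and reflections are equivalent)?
(14-1)!/2 = 6227020800/2 = 3113510400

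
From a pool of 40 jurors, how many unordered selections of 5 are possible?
C(40,5) = 40!/(5!×35!) = 658008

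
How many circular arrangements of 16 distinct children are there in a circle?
Circular: fix one position, arrange the rest. (16-1)! = 1307674368000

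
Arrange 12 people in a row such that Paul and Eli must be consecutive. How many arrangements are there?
Treat the 2 as one block: (12-2+1)! × 2! = 39916800 × 2 = 79833600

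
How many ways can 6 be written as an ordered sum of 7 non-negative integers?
C(6+7-1, 7-1) = C(12, 6) = 924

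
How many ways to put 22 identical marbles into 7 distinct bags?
C(22+7-1, 7-1) = C(28, 6) = 376740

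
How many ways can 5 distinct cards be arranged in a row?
5! = 120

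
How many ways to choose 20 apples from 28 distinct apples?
C(28,20) = 28!/(20!×8!) = 3108105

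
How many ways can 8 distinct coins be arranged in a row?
8! = 40320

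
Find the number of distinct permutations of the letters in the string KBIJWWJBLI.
10! / (2! × 1! × 1! × 2! × 2! × 2!) = 226800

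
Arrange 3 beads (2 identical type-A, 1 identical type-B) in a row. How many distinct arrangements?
3! / (2! × 1!) = 3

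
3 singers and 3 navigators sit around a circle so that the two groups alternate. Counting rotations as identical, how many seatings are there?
Fix one of the singers: (3-1)! ways for the remaining singers, × 3! ways for the navigators = 2 × 6 = 12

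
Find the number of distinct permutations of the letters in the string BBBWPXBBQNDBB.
13! / (7! × 1! × 1! × 1! × 1! × 1! × 1!) = 1235520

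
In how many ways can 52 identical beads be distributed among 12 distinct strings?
C(52+12-1, 12-1) = C(63, 11) = 615790256823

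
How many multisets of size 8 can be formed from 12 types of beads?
C(8+12-1, 12-1) = C(19, 11) = 75582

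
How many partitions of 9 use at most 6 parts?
By conjugation, equals partitions of 9 into parts ≤ 6. Let r_j(i) = number of partitions of i into parts ≤ j, for i = 0..9. r_1(i) = 1 for all i; r_j(i) = r_{j-1}(i) + r_j(i-j). Rows j = 2..6: ≤2: 1 1 2 2 3 3 4 4 5 5; ≤3: 1 1 2 3 4 5 7 8 10 12; ≤4: 1 1 2 3 5 6 9 11 15 18; ≤5: 1 1 2 3 5 7 10 13 18 23; ≤6: 1 1 2 3 5 7 11 14 20 26. r_6(9) = 26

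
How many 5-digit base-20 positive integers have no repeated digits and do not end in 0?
Last digit: 19 nonzero choices. First digit: 18 (nonzero, ≠last). Middle 3: P(18,3) = 4896. Total = 1674432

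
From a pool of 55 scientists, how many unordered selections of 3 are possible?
C(55,3) = 55!/(3!×52!) = 26235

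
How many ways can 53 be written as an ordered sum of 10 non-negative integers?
C(53+10-1, 10-1) = C(62, 9) = 20286591270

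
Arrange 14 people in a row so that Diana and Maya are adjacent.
Treat as block: (14-1)! × 2! = 6227020800 × 2 = 12454041600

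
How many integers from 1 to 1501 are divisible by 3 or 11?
⌊1501/3⌋ + ⌊1501/11⌋ - ⌊1501/33⌋ = 500 + 136 - 45 = 591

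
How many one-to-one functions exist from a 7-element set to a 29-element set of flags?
P(29,7) = 29!/(29-7)! = 7866331200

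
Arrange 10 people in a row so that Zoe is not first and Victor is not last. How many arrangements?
By inclusion-exclusion: 10! - 2×(10-1)! + (10-2)! = 3628800 - 725760 + 40320 = 2943360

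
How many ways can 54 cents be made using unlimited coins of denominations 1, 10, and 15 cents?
Coefficient of x^54 in 1/(1-x^1) · 1/(1-x^10) · 1/(1-x^15). Case on j = number of 15-cent coins (j = 0..3); remainder r = 54 - 15j is made from {1,10} in ⌊r/10⌋+1 ways. r = 54, 39, 24, 9 → 6 + 4 + 3 + 1 = 14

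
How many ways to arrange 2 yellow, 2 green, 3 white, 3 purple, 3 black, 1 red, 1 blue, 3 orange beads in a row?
18! / (2! × 2! × 3! × 3! × 3! × 1! × 1! × 3!) = 1235025792000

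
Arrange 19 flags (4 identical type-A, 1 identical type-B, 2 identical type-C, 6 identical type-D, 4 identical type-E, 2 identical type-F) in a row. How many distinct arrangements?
19! / (4! × 1! × 2! × 6! × 4! × 2!) = 73329656400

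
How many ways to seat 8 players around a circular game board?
Circular: fix one position, arrange the rest. (8-1)! = 5040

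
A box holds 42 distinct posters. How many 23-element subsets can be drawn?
C(42,23) = 42!/(23!×19!) = 446775310800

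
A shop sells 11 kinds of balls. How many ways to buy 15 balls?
C(15+11-1, 11-1) = C(25, 10) = 3268760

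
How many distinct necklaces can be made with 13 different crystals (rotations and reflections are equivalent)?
(13-1)!/2 = 479001600/2 = 239500800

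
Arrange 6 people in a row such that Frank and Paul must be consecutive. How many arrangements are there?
Treat the 2 as one block: (6-2+1)! × 2! = 120 × 2 = 240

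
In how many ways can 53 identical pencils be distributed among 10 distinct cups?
C(53+10-1, 10-1) = C(62, 9) = 20286591270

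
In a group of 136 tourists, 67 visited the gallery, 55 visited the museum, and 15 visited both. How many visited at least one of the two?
|A∪B| = |A| + |B| - |A∩B| = 67 + 55 - 15 = 107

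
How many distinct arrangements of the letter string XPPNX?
5! / (1! × 2! × 2!) = 30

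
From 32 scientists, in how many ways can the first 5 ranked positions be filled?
P(32,5) = 32!/(32-5)! = 24165120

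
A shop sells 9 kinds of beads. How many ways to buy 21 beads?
C(21+9-1, 9-1) = C(29, 8) = 4292145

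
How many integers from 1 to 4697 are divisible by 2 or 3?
⌊4697/2⌋ + ⌊4697/3⌋ - ⌊4697/6⌋ = 2348 + 1565 - 782 = 3131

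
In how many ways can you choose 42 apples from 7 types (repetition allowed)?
C(42+7-1, 7-1) = C(48, 6) = 12271512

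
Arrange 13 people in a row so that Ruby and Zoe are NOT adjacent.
Total - adjacent = 13! - (13-1)!×2 = 6227020800 - 958003200 = 5269017600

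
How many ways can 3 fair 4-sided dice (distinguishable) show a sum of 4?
Coefficient of x^4 in (x + x² + ... + x^4)^3. By inclusion-exclusion on dice exceeding 4: Σ_j (-1)^j C(3,j)·C(4-1-4j, 2) = C(3,0)·C(3,2) = 1·3 = 3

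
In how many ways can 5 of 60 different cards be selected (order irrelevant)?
C(60,5) = 60!/(5!×55!) = 5461512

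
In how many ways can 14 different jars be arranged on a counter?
14! = 87178291200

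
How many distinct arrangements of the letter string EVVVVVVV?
8! / (1! × 7!) = 8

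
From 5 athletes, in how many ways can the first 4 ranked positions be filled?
P(5,4) = 5!/(5-4)! = 120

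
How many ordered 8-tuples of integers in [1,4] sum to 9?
Coefficient of x^9 in (x + x² + ... + x^4)^8. By inclusion-exclusion on dice exceeding 4: Σ_j (-1)^j C(8,j)·C(9-1-4j, 7) = C(8,0)·C(8,7) = 1·8 = 8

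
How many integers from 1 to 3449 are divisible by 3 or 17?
⌊3449/3⌋ + ⌊3449/17⌋ - ⌊3449/51⌋ = 1149 + 202 - 67 = 1284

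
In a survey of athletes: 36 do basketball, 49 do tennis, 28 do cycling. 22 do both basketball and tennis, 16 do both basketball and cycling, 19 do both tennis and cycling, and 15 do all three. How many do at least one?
|A∪B∪C| = 36+49+28-22-16-19+15 = 71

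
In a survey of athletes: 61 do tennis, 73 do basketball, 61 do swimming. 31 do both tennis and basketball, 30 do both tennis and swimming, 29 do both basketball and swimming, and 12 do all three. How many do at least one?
|A∪B∪C| = 61+73+61-31-30-29+12 = 117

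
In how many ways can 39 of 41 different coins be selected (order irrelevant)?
C(41,39) = 41!/(39!×2!) = 820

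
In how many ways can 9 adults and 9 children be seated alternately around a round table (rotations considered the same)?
Fix one of the adults: (9-1)! ways for the remaining adults, × 9! ways for the children = 40320 × 362880 = 14631321600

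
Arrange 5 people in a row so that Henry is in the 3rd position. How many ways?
Fix one position: (5-1)! = 24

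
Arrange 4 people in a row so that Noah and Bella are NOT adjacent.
Total - adjacent = 4! - (4-1)!×2 = 24 - 12 = 12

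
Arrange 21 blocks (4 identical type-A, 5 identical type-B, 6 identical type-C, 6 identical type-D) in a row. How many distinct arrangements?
21! / (4! × 5! × 6! × 6!) = 34220506320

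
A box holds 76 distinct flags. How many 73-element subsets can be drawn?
C(76,73) = 76!/(73!×3!) = 70300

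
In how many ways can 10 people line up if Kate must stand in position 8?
Fix one position: (10-1)! = 362880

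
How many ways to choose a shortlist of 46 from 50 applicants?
C(50,46) = 50!/(46!×4!) = 230300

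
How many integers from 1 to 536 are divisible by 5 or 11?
⌊536/5⌋ + ⌊536/11⌋ - ⌊536/55⌋ = 107 + 48 - 9 = 146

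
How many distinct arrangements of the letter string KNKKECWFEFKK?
12! / (2! × 1! × 1! × 1! × 5! × 2!) = 997920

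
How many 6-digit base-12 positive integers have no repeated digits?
First digit: 11 choices (nonzero). Then descending: 11 × 11 × 10 × 9 × 8 × 7 = 609840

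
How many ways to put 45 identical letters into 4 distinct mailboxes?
C(45+4-1, 4-1) = C(48, 3) = 17296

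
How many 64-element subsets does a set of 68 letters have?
C(68,64) = 68!/(64!×4!) = 814385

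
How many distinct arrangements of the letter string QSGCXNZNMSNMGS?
14! / (1! × 3! × 1! × 2! × 2! × 1! × 3! × 1!) = 605404800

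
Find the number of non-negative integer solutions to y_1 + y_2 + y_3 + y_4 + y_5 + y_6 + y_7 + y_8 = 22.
C(22+8-1, 8-1) = C(29, 7) = 1560780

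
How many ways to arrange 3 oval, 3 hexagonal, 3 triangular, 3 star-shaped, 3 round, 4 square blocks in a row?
19! / (3! × 3! × 3! × 3! × 3! × 4!) = 651819168000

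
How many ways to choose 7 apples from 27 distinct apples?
C(27,7) = 27!/(7!×20!) = 888030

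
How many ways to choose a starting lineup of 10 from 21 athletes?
C(21,10) = 21!/(10!×11!) = 352716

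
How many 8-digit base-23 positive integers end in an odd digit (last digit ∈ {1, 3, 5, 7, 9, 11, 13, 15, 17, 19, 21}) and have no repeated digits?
Last∈{1,3,5,7,9,11,13,15,17,19,21}. Last=0: 0. Last nonzero: 11×21×P(21,6) = 9025188480. Total = 9025188480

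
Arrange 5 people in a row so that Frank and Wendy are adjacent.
Treat as block: (5-1)! × 2! = 24 × 2 = 48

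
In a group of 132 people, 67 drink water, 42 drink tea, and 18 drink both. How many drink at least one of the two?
|A∪B| = |A| + |B| - |A∩B| = 67 + 42 - 18 = 91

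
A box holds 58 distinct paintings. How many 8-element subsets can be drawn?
C(58,8) = 58!/(8!×50!) = 1916797311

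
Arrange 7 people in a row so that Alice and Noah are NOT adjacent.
Total - adjacent = 7! - (7-1)!×2 = 5040 - 1440 = 3600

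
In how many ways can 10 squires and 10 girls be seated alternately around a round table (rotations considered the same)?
Fix one of the squires: (10-1)! ways for the remaining squires, × 10! ways for the girls = 362880 × 3628800 = 1316818944000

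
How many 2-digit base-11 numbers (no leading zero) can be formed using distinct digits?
First digit: 10 choices (nonzero). Then descending: 10 × 10 = 100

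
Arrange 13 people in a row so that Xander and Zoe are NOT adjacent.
Total - adjacent = 13! - (13-1)!×2 = 6227020800 - 958003200 = 5269017600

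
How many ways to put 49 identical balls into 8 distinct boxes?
C(49+8-1, 8-1) = C(56, 7) = 231917400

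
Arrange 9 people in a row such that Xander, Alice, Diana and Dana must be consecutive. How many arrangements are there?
Treat the 4 as one block: (9-4+1)! × 4! = 720 × 24 = 17280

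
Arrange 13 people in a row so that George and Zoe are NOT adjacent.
Total - adjacent = 13! - (13-1)!×2 = 6227020800 - 958003200 = 5269017600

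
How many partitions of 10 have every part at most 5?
Let r_j(i) = number of partitions of i into parts ≤ j, for i = 0..10. r_1(i) = 1 for all i; r_j(i) = r_{j-1}(i) + r_j(i-j). Rows j = 2..5: ≤2: 1 1 2 2 3 3 4 4 5 5 6; ≤3: 1 1 2 3 4 5 7 8 10 12 14; ≤4: 1 1 2 3 5 6 9 11 15 18 23; ≤5: 1 1 2 3 5 7 10 13 18 23 30. r_5(10) = 30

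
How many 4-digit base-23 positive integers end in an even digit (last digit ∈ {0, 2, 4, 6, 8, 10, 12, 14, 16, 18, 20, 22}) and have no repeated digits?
Last∈{0,2,4,6,8,10,12,14,16,18,20,22}. Last=0: 9240. Last nonzero: 11×21×P(21,2) = 97020. Total = 106260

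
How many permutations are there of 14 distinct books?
14! = 87178291200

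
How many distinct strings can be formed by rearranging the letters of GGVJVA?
6! / (2! × 2! × 1! × 1!) = 180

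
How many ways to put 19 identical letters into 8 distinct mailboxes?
C(19+8-1, 8-1) = C(26, 7) = 657800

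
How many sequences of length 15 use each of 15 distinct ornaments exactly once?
15! = 1307674368000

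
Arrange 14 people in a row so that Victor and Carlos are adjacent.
Treat as block: (14-1)! × 2! = 6227020800 × 2 = 12454041600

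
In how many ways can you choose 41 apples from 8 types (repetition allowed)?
C(41+8-1, 8-1) = C(48, 7) = 73629072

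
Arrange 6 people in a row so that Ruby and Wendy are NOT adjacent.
Total - adjacent = 6! - (6-1)!×2 = 720 - 240 = 480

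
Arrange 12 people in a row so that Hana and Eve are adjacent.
Treat as block: (12-1)! × 2! = 39916800 × 2 = 79833600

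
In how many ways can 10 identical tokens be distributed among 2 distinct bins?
C(10+2-1, 2-1) = C(11, 1) = 11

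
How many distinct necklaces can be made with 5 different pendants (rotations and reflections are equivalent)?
(5-1)!/2 = 24/2 = 12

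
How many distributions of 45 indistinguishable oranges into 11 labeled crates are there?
C(45+11-1, 11-1) = C(55, 10) = 29248649430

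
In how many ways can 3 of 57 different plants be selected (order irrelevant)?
C(57,3) = 57!/(3!×54!) = 29260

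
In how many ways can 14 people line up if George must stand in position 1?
Fix one position: (14-1)! = 6227020800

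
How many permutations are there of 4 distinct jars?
4! = 24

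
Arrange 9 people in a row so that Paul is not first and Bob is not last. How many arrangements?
By inclusion-exclusion: 9! - 2×(9-1)! + (9-2)! = 362880 - 80640 + 5040 = 287280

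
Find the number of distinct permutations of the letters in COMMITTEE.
9! / (1! × 1! × 2! × 1! × 2! × 2!) = 45360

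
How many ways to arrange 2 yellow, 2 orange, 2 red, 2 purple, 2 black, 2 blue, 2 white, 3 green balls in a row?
17! / (2! × 2! × 2! × 2! × 2! × 2! × 2! × 3!) = 463134672000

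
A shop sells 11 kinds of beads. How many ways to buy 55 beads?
C(55+11-1, 11-1) = C(65, 10) = 179013799328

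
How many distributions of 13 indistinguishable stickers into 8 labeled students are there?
C(13+8-1, 8-1) = C(20, 7) = 77520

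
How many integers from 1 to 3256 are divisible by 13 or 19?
⌊3256/13⌋ + ⌊3256/19⌋ - ⌊3256/247⌋ = 250 + 171 - 13 = 408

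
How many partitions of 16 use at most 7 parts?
By conjugation, equals partitions of 16 into parts ≤ 7. Let r_j(i) = number of partitions of i into parts ≤ j, for i = 0..16. r_1(i) = 1 for all i; r_j(i) = r_{j-1}(i) + r_j(i-j). Rows j = 2..7: ≤2: 1 1 2 2 3 3 4 4 5 5 6 6 7 7 8 8 9; ≤3: 1 1 2 3 4 5 7 8 10 12 14 16 19 21 24 27 30; ≤4: 1 1 2 3 5 6 9 11 15 18 23 27 34 39 47 54 64; ≤5: 1 1 2 3 5 7 10 13 18 23 30 37 47 57 70 84 101; ≤6: 1 1 2 3 5 7 11 14 20 26 35 44 58 71 90 110 136; ≤7: 1 1 2 3 5 7 11 15 21 28 38 49 65 82 105 131 164. r_7(16) = 164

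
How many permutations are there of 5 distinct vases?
5! = 120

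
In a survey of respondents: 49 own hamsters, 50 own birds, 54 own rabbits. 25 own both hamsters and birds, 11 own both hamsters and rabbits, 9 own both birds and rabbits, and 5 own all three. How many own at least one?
|A∪B∪C| = 49+50+54-25-11-9+5 = 113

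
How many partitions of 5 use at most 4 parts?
By conjugation, equals partitions of 5 into parts ≤ 4. Let r_j(i) = number of partitions of i into parts ≤ j, for i = 0..5. r_1(i) = 1 for all i; r_j(i) = r_{j-1}(i) + r_j(i-j). Rows j = 2..4: ≤2: 1 1 2 2 3 3; ≤3: 1 1 2 3 4 5; ≤4: 1 1 2 3 5 6. r_4(5) = 6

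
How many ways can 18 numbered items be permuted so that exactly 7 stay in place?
Choose the 7 fixed points C(18,7) = 31824, derange the rest: !11 = Σ_{j=0}^{11} (-1)^j·11!/j! = 39916800 - 39916800 + 19958400 - 6652800 + 1663200 - 332640 + 55440 - 7920 + 990 - 110 + 11 - 1 = 14684570. Product = 31824 × 14684570 = 467321755680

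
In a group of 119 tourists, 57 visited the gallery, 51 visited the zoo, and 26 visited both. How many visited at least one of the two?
|A∪B| = |A| + |B| - |A∩B| = 57 + 51 - 26 = 82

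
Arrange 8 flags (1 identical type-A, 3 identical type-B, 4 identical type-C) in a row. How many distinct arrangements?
8! / (1! × 3! × 4!) = 280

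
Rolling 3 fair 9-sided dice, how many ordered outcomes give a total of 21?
Coefficient of x^21 in (x + x² + ... + x^9)^3. By inclusion-exclusion on dice exceeding 9: Σ_j (-1)^j C(3,j)·C(21-1-9j, 2) = C(3,0)·C(20,2) - C(3,1)·C(11,2) + C(3,2)·C(2,2) = 1·190 - 3·55 + 3·1 = 28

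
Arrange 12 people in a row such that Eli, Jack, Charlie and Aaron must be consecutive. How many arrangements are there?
Treat the 4 as one block: (12-4+1)! × 4! = 362880 × 24 = 8709120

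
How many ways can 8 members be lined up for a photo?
8! = 40320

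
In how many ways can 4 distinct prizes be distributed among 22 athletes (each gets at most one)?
P(22,4) = 22!/(22-4)! = 175560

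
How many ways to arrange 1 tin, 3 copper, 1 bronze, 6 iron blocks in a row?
11! / (1! × 3! × 1! × 6!) = 9240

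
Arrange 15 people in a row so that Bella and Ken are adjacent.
Treat as block: (15-1)! × 2! = 87178291200 × 2 = 174356582400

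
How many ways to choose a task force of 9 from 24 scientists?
C(24,9) = 24!/(9!×15!) = 1307504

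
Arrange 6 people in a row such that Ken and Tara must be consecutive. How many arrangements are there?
Treat the 2 as one block: (6-2+1)! × 2! = 120 × 2 = 240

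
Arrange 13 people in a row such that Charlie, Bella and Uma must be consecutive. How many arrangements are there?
Treat the 3 as one block: (13-3+1)! × 3! = 39916800 × 6 = 239500800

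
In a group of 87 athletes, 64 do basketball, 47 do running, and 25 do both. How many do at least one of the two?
|A∪B| = |A| + |B| - |A∩B| = 64 + 47 - 25 = 86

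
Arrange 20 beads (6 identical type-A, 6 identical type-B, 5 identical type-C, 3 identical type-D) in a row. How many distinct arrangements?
20! / (6! × 6! × 5! × 3!) = 6518191680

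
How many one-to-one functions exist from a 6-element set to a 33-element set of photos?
P(33,6) = 33!/(33-6)! = 797448960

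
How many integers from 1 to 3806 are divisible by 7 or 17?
⌊3806/7⌋ + ⌊3806/17⌋ - ⌊3806/119⌋ = 543 + 223 - 31 = 735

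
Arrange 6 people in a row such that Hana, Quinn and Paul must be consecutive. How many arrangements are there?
Treat the 3 as one block: (6-3+1)! × 3! = 24 × 6 = 144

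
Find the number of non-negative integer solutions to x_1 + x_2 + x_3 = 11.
C(11+3-1, 3-1) = C(13, 2) = 78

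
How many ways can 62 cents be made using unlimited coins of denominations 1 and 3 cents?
Coefficient of x^62 in 1/(1-x^1) · 1/(1-x^3). Use j coins of 3 for j = 0..⌊62/3⌋ = 20, the rest in 1s: 20 + 1 = 21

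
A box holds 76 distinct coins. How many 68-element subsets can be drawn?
C(76,68) = 76!/(68!×8!) = 18855883575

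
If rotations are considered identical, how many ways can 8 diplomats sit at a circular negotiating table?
Circular: fix one position, arrange the rest. (8-1)! = 5040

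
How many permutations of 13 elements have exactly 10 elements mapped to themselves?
Choose the 10 fixed points C(13,10) = 286, derange the rest: !3 = Σ_{j=0}^{3} (-1)^j·3!/j! = 6 - 6 + 3 - 1 = 2. Product = 286 × 2 = 572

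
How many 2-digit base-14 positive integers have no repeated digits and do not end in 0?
Last digit: 13 nonzero choices. First digit: 12 (nonzero, ≠last). Middle 0: P(12,0) = 1. Total = 156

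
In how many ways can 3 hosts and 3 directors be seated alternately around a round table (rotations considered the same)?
Fix one of the hosts: (3-1)! ways for the remaining hosts, × 3! ways for the directors = 2 × 6 = 12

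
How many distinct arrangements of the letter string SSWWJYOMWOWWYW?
14! / (2! × 2! × 1! × 6! × 2! × 1!) = 15135120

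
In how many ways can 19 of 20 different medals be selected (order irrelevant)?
C(20,19) = 20!/(19!×1!) = 20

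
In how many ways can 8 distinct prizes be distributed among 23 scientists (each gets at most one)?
P(23,8) = 23!/(23-8)! = 19769460480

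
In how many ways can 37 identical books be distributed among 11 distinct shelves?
C(37+11-1, 11-1) = C(47, 10) = 5178066751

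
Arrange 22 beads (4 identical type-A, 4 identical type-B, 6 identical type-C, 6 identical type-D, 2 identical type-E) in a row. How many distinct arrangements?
22! / (4! × 4! × 6! × 6! × 2!) = 1882127847600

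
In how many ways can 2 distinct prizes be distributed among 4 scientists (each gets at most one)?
P(4,2) = 4!/(4-2)! = 12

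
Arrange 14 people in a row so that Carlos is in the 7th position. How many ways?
Fix one position: (14-1)! = 6227020800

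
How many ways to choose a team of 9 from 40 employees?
C(40,9) = 40!/(9!×31!) = 273438880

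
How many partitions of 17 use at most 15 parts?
By conjugation, equals partitions of 17 into parts ≤ 15. Let r_j(i) = number of partitions of i into parts ≤ j, for i = 0..17. r_1(i) = 1 for all i; r_j(i) = r_{j-1}(i) + r_j(i-j). Rows j = 2..15: ≤2: 1 1 2 2 3 3 4 4 5 5 6 6 7 7 8 8 9 9; ≤3: 1 1 2 3 4 5 7 8 10 12 14 16 19 21 24 27 30 33; ≤4: 1 1 2 3 5 6 9 11 15 18 23 27 34 39 47 54 64 72; ≤5: 1 1 2 3 5 7 10 13 18 23 30 37 47 57 70 84 101 119; ≤6: 1 1 2 3 5 7 11 14 20 26 35 44 58 71 90 110 136 163; ≤7: 1 1 2 3 5 7 11 15 21 28 38 49 65 82 105 131 164 201; ≤8: 1 1 2 3 5 7 11 15 22 29 40 52 70 89 116 146 186 230; ≤9: 1 1 2 3 5 7 11 15 22 30 41 54 73 94 123 157 201 252; ≤10: 1 1 2 3 5 7 11 15 22 30 42 55 75 97 128 164 212 267; ≤11: 1 1 2 3 5 7 11 15 22 30 42 56 76 99 131 169 219 278; ≤12: 1 1 2 3 5 7 11 15 22 30 42 56 77 100 133 172 224 285; ≤13: 1 1 2 3 5 7 11 15 22 30 42 56 77 101 134 174 227 290; ≤14: 1 1 2 3 5 7 11 15 22 30 42 56 77 101 135 175 229 293; ≤15: 1 1 2 3 5 7 11 15 22 30 42 56 77 101 135 176 230 295. r_15(17) = 295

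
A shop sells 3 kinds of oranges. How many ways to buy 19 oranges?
C(19+3-1, 3-1) = C(21, 2) = 210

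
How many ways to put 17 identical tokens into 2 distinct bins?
C(17+2-1, 2-1) = C(18, 1) = 18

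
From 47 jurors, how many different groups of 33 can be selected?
C(47,33) = 47!/(33!×14!) = 341643774795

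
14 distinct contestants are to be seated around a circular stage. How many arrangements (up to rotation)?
Circular: fix one position, arrange the rest. (14-1)! = 6227020800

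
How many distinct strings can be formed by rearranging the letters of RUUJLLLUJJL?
11! / (3! × 4! × 1! × 3!) = 46200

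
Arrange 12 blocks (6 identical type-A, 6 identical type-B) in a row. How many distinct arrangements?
12! / (6! × 6!) = 924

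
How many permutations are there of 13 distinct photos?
13! = 6227020800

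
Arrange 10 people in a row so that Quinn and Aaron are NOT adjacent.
Total - adjacent = 10! - (10-1)!×2 = 3628800 - 725760 = 2903040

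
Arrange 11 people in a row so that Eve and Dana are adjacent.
Treat as block: (11-1)! × 2! = 3628800 × 2 = 7257600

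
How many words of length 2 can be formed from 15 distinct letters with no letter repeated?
P(15,2) = 15!/(15-2)! = 210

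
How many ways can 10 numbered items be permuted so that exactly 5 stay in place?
Choose the 5 fixed points C(10,5) = 252, derange the rest: !5 = Σ_{j=0}^{5} (-1)^j·5!/j! = 120 - 120 + 60 - 20 + 5 - 1 = 44. Product = 252 × 44 = 11088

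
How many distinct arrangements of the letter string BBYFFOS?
7! / (2! × 1! × 1! × 2! × 1!) = 1260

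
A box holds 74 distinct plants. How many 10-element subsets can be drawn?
C(74,10) = 74!/(10!×64!) = 718406958841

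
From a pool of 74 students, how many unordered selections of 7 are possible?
C(74,7) = 74!/(7!×67!) = 1799579064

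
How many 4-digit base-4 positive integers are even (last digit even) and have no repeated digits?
Last∈{0,2}. Last=0: 6. Last nonzero: 1×2×P(2,2) = 4. Total = 10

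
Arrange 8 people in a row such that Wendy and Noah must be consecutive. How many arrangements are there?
Treat the 2 as one block: (8-2+1)! × 2! = 5040 × 2 = 10080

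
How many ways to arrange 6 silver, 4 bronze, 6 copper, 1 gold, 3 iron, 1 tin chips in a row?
21! / (6! × 4! × 6! × 1! × 3! × 1!) = 684410126400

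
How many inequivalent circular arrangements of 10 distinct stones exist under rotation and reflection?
(10-1)!/2 = 362880/2 = 181440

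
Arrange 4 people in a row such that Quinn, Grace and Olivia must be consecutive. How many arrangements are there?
Treat the 3 as one block: (4-3+1)! × 3! = 2 × 6 = 12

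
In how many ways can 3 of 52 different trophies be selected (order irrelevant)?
C(52,3) = 52!/(3!×49!) = 22100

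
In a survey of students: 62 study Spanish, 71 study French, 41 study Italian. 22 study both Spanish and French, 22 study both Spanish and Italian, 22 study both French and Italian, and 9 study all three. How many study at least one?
|A∪B∪C| = 62+71+41-22-22-22+9 = 117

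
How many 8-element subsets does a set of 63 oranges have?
C(63,8) = 63!/(8!×55!) = 3872894697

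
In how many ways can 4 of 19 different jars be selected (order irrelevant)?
C(19,4) = 19!/(4!×15!) = 3876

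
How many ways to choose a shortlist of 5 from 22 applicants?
C(22,5) = 22!/(5!×17!) = 26334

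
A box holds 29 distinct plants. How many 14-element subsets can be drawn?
C(29,14) = 29!/(14!×15!) = 77558760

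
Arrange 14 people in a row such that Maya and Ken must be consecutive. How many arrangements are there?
Treat the 2 as one block: (14-2+1)! × 2! = 6227020800 × 2 = 12454041600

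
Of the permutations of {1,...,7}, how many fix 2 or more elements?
Exactly j fixed points: C(7,j)·!(7-j); sum over j ≥ 2 (derangement numbers via !m = (m-1)·(!(m-1) + !(m-2)): !0..!5 = 1, 0, 1, 2, 9, 44). Σ_{j=2}^{7} C(7,j)·!(7-j) = C(7,2)·!5 + C(7,3)·!4 + C(7,4)·!3 + C(7,5)·!2 + C(7,6)·!1 + C(7,7)·!0 = 21·44 + 35·9 + 35·2 + 21·1 + 7·0 + 1·1 = 1331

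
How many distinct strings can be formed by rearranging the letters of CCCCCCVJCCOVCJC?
15! / (10! × 1! × 2! × 2!) = 90090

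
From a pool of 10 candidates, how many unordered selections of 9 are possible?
C(10,9) = 10!/(9!×1!) = 10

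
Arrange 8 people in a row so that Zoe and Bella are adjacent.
Treat as block: (8-1)! × 2! = 5040 × 2 = 10080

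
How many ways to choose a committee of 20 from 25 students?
C(25,20) = 25!/(20!×5!) = 53130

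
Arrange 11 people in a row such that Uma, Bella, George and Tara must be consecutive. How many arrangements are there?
Treat the 4 as one block: (11-4+1)! × 4! = 40320 × 24 = 967680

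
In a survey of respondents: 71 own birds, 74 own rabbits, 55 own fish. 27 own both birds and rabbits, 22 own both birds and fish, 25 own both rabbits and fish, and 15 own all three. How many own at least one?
|A∪B∪C| = 71+74+55-27-22-25+15 = 141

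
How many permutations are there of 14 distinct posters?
14! = 87178291200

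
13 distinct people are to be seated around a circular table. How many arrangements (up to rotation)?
Circular: fix one position, arrange the rest. (13-1)! = 479001600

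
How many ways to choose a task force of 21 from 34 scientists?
C(34,21) = 34!/(21!×13!) = 927983760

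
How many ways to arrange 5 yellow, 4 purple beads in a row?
9! / (5! × 4!) = 126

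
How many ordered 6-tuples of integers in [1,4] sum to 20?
Coefficient of x^20 in (x + x² + ... + x^4)^6. By inclusion-exclusion on dice exceeding 4: Σ_j (-1)^j C(6,j)·C(20-1-4j, 5) = C(6,0)·C(19,5) - C(6,1)·C(15,5) + C(6,2)·C(11,5) - C(6,3)·C(7,5) = 1·11628 - 6·3003 + 15·462 - 20·21 = 120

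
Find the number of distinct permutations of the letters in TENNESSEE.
9! / (1! × 4! × 2! × 2!) = 3780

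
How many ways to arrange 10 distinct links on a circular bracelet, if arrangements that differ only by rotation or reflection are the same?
(10-1)!/2 = 362880/2 = 181440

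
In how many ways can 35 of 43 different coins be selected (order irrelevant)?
C(43,35) = 43!/(35!×8!) = 145008513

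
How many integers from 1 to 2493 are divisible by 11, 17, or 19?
⌊2493/11⌋+⌊2493/17⌋+⌊2493/19⌋ - ⌊2493/187⌋-⌊2493/209⌋-⌊2493/323⌋ + ⌊2493/3553⌋ = 226+146+131 - 13-11-7 + 0 = 472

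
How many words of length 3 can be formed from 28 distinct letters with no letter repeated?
P(28,3) = 28!/(28-3)! = 19656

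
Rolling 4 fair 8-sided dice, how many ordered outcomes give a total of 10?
Coefficient of x^10 in (x + x² + ... + x^8)^4. By inclusion-exclusion on dice exceeding 8: Σ_j (-1)^j C(4,j)·C(10-1-8j, 3) = C(4,0)·C(9,3) = 1·84 = 84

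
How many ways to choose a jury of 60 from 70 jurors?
C(70,60) = 70!/(60!×10!) = 396704524216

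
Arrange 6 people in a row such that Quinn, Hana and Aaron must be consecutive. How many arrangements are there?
Treat the 3 as one block: (6-3+1)! × 3! = 24 × 6 = 144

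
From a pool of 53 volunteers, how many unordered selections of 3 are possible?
C(53,3) = 53!/(3!×50!) = 23426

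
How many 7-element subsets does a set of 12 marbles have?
C(12,7) = 12!/(7!×5!) = 792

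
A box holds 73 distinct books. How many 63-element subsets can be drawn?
C(73,63) = 73!/(63!×10!) = 621324937376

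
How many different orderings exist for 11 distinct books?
11! = 39916800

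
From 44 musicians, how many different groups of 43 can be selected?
C(44,43) = 44!/(43!×1!) = 44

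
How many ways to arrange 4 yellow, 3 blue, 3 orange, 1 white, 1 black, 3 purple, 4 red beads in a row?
19! / (4! × 3! × 3! × 1! × 1! × 3! × 4!) = 977728752000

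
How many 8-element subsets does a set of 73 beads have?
C(73,8) = 73!/(8!×65!) = 13442126049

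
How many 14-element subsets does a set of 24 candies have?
C(24,14) = 24!/(14!×10!) = 1961256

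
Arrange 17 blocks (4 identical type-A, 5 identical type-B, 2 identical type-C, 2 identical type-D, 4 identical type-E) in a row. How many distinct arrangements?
17! / (4! × 5! × 2! × 2! × 4!) = 1286485200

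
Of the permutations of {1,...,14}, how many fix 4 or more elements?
Exactly j fixed points: C(14,j)·!(14-j); sum over j ≥ 4 (derangement numbers via !m = (m-1)·(!(m-1) + !(m-2)): !0..!10 = 1, 0, 1, 2, 9, 44, 265, 1854, 14833, 133496, 1334961). Σ_{j=4}^{14} C(14,j)·!(14-j) = C(14,4)·!10 + C(14,5)·!9 + C(14,6)·!8 + C(14,7)·!7 + C(14,8)·!6 + C(14,9)·!5 + C(14,10)·!4 + C(14,11)·!3 + C(14,12)·!2 + C(14,13)·!1 + C(14,14)·!0 = 1001·1334961 + 2002·133496 + 3003·14833 + 3432·1854 + 3003·265 + 2002·44 + 1001·9 + 364·2 + 91·1 + 14·0 + 1·1 = 1655355092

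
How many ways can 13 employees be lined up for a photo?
13! = 6227020800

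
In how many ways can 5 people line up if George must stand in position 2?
Fix one position: (5-1)! = 24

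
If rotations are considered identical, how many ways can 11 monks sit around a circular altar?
Circular: fix one position, arrange the rest. (11-1)! = 3628800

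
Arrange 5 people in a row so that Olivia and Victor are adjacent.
Treat as block: (5-1)! × 2! = 24 × 2 = 48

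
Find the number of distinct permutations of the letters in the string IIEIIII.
7! / (1! × 6!) = 7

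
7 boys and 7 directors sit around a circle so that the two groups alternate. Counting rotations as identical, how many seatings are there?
Fix one of the boys: (7-1)! ways for the remaining boys, × 7! ways for the directors = 720 × 5040 = 3628800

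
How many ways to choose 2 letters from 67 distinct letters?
C(67,2) = 67!/(2!×65!) = 2211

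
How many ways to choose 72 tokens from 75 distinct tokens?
C(75,72) = 75!/(72!×3!) = 67525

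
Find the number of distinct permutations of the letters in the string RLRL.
4! / (2! × 2!) = 6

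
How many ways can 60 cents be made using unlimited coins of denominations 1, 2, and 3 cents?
Coefficient of x^60 in 1/(1-x^1) · 1/(1-x^2) · 1/(1-x^3). Case on j = number of 3-cent coins (j = 0..20); remainder r = 60 - 3j is made from {1,2} in ⌊r/2⌋+1 ways. r = 60, 57, 54, 51, 48, 45, 42, 39, 36, 33, 30, 27, 24, 21, 18, 15, 12, 9, 6, 3, 0 → 31 + 29 + 28 + 26 + 25 + 23 + 22 + 20 + 19 + 17 + 16 + 14 + 13 + 11 + 10 + 8 + 7 + 5 + 4 + 2 + 1 = 331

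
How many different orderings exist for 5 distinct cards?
5! = 120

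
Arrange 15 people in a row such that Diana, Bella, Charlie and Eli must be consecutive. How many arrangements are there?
Treat the 4 as one block: (15-4+1)! × 4! = 479001600 × 24 = 11496038400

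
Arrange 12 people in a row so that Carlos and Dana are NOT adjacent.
Total - adjacent = 12! - (12-1)!×2 = 479001600 - 79833600 = 399168000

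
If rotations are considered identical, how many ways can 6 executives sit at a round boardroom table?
Circular: fix one position, arrange the rest. (6-1)! = 120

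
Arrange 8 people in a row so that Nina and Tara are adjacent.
Treat as block: (8-1)! × 2! = 5040 × 2 = 10080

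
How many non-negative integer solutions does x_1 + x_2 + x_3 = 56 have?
C(56+3-1, 3-1) = C(58, 2) = 1653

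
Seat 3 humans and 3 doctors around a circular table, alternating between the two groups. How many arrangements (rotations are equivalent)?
Fix one of the humans: (3-1)! ways for the remaining humans, × 3! ways for the doctors = 2 × 6 = 12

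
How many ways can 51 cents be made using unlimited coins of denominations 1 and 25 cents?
Coefficient of x^51 in 1/(1-x^1) · 1/(1-x^25). Use j coins of 25 for j = 0..⌊51/25⌋ = 2, the rest in 1s: 2 + 1 = 3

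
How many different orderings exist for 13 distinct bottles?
13! = 6227020800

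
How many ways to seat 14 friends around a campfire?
Circular: fix one position, arrange the rest. (14-1)! = 6227020800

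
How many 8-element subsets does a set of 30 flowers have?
C(30,8) = 30!/(8!×22!) = 5852925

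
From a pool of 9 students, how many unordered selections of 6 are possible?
C(9,6) = 9!/(6!×3!) = 84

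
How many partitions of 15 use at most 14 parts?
By conjugation, equals partitions of 15 into parts ≤ 14. Let r_j(i) = number of partitions of i into parts ≤ j, for i = 0..15. r_1(i) = 1 for all i; r_j(i) = r_{j-1}(i) + r_j(i-j). Rows j = 2..14: ≤2: 1 1 2 2 3 3 4 4 5 5 6 6 7 7 8 8; ≤3: 1 1 2 3 4 5 7 8 10 12 14 16 19 21 24 27; ≤4: 1 1 2 3 5 6 9 11 15 18 23 27 34 39 47 54; ≤5: 1 1 2 3 5 7 10 13 18 23 30 37 47 57 70 84; ≤6: 1 1 2 3 5 7 11 14 20 26 35 44 58 71 90 110; ≤7: 1 1 2 3 5 7 11 15 21 28 38 49 65 82 105 131; ≤8: 1 1 2 3 5 7 11 15 22 29 40 52 70 89 116 146; ≤9: 1 1 2 3 5 7 11 15 22 30 41 54 73 94 123 157; ≤10: 1 1 2 3 5 7 11 15 22 30 42 55 75 97 128 164; ≤11: 1 1 2 3 5 7 11 15 22 30 42 56 76 99 131 169; ≤12: 1 1 2 3 5 7 11 15 22 30 42 56 77 100 133 172; ≤13: 1 1 2 3 5 7 11 15 22 30 42 56 77 101 134 174; ≤14: 1 1 2 3 5 7 11 15 22 30 42 56 77 101 135 175. r_14(15) = 175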